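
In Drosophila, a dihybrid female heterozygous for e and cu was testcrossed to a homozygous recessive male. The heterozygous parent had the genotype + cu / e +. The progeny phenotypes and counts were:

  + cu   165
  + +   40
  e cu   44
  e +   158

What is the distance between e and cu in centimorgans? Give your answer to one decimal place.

The recombinant classes are + + and e cu: 40 + 44 = 84.
Recombination frequency = 84/407 = 0.2064 ≈ 20.6%, i.e. 20.6 centimorgans.

20.6 centimorgans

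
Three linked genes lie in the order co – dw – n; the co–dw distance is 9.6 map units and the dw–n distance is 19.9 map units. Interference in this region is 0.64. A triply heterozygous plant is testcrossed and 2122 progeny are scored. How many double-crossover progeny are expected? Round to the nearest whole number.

15

Map distances give recombination frequencies of 0.096 and 0.199 for the two intervals.
With interference 0.64 (so coincidence = 0.36), expected double-crossover frequency = 0.096 × 0.199 × 0.36 = 0.00688.
Expected number = 0.00688 × 2122 = 14.59 ≈ 15.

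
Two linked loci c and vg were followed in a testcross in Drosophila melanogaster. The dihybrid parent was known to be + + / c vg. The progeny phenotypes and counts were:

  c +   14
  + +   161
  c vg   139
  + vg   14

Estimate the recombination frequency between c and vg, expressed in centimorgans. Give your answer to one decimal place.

The recombinant classes are + vg and c +: 14 + 14 = 28.
Recombination frequency = 28/328 = 0.0854 ≈ 8.5%, i.e. 8.5 centimorgans.

8.5 centimorgans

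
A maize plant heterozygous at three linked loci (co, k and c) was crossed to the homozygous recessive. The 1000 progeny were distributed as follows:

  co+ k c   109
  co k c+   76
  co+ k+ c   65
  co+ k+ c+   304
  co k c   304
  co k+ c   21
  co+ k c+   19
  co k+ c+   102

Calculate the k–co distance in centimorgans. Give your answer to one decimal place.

The two most frequent reciprocal classes, co k c and co+ k+ c+, are the parental types, so the F1 was co k c / co+ k+ c+.
The two rarest classes, co k+ c and co+ k c+, are the double crossovers. Comparing them with the parentals, only the k allele has switched, so k is the middle locus and the order is c – k – co.
Crossovers in the k–co interval produce the single-crossover classes co+ k c and co k+ c+ (109 + 102 = 211) plus the double crossovers (40).
RF(k–co) = (211 + 40) / 1000 = 251/1000 = 0.2510 → 25.1 centimorgans.

25.1 centimorgans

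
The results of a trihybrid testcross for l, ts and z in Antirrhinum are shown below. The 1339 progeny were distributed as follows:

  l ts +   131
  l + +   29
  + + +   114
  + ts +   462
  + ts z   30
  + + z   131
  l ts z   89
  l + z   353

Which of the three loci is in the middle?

The two most frequent reciprocal classes, l + z and + ts +, are the parental types, so the F1 was l + z / + ts +.
The two rarest classes, l + + and + ts z, are the double crossovers. Comparing them with the parentals, only the z allele has switched, so z is the middle locus and the order is ts – z – l.

z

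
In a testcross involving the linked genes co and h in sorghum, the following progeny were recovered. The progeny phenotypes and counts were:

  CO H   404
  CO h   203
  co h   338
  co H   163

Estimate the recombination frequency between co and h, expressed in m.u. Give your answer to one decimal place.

The two most frequent classes, CO H (404) and co h (338), are the parental types, so the F1 was CO H / co h.
The recombinant classes are CO h and co H: 203 + 163 = 366.
Recombination frequency = 366/1108 = 0.3303 ≈ 33.0%, i.e. 33.0 m.u.

33.0 m.u.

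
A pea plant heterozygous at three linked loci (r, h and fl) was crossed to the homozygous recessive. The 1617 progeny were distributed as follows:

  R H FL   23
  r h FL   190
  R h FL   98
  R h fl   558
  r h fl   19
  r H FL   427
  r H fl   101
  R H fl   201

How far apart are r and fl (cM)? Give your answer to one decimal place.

14.9 cM

The two most frequent reciprocal classes, r H FL and R h fl, are the parental types, so the F1 was r H FL / R h fl.
The two rarest classes, R H FL and r h fl, are the double crossovers. Comparing them with the parentals, only the r allele has switched, so r is the middle locus and the order is h – r – fl.
Crossovers in the r–fl interval produce the single-crossover classes r H fl and R h FL (101 + 98 = 199) plus the double crossovers (42).
RF(r–fl) = (199 + 42) / 1617 = 241/1617 = 0.1490 → 14.9 cM.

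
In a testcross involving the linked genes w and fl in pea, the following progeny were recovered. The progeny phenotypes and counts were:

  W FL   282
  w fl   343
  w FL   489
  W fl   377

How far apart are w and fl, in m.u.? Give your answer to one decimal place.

The two most frequent classes, W fl (377) and w FL (489), are the parental types, so the F1 was W fl / w FL.
The recombinant classes are W FL and w fl: 282 + 343 = 625.
Recombination frequency = 625/1491 = 0.4192 ≈ 41.9%, i.e. 41.9 m.u.

41.9 m.u.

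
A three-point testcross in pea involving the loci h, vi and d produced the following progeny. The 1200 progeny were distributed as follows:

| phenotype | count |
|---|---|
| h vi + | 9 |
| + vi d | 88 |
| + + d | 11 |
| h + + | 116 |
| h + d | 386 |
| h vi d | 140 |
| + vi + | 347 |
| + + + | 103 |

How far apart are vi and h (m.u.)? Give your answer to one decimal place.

The two most frequent reciprocal classes, h + d and + vi +, are the parental types, so the F1 was h + d / + vi +.
The two rarest classes, + + d and h vi +, are the double crossovers. Comparing them with the parentals, only the h allele has switched, so h is the middle locus and the order is d – h – vi.
Crossovers in the h–vi interval produce the single-crossover classes h vi d and + + + (140 + 103 = 243) plus the double crossovers (20).
RF(h–vi) = (243 + 20) / 1200 = 263/1200 = 0.2192 → 21.9 m.u.

21.9 m.u.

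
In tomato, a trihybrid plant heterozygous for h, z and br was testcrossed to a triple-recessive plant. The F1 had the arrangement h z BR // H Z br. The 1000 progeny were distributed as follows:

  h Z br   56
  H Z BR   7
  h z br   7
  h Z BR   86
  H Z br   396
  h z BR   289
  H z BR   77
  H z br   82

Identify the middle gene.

The two rarest classes, h z br and H Z BR, are the double crossovers. Comparing them with the parentals, only the br allele has switched, so br is the middle locus and the order is h – br – z.

br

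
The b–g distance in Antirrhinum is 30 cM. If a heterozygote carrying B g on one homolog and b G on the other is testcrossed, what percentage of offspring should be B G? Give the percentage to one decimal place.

A map distance of 30 cM corresponds to a recombination frequency of 0.300.
The F1 is B g / b G, so B G is a recombinant gamete class with expected frequency r/2 = 0.300/2 = 0.1500.
That is 0.1500 = 15.0% of the progeny.

15.0%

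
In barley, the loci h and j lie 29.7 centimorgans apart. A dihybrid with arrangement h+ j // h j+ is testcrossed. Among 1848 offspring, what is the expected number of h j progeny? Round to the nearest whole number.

A map distance of 29.7 centimorgans corresponds to a recombination frequency of 0.297.
The F1 is h+ j / h j+, so h j is a recombinant gamete class with expected frequency r/2 = 0.297/2 = 0.1485.
Expected number = 0.1485 × 1848 = 274.43 ≈ 274.

274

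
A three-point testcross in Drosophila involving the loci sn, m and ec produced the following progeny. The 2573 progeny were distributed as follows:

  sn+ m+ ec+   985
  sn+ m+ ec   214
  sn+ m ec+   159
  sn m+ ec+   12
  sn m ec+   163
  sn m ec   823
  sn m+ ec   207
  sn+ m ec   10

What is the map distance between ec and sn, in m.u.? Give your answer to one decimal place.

15.5 m.u.

The two most frequent reciprocal classes, sn+ m+ ec+ and sn m ec, are the parental types, so the F1 was sn+ m+ ec+ / sn m ec.
The two rarest classes, sn m+ ec+ and sn+ m ec, are the double crossovers. Comparing them with the parentals, only the sn allele has switched, so sn is the middle locus and the order is m – sn – ec.
Crossovers in the sn–ec interval produce the single-crossover classes sn+ m+ ec and sn m ec+ (214 + 163 = 377) plus the double crossovers (22).
RF(sn–ec) = (377 + 22) / 2573 = 399/2573 = 0.1551 → 15.5 m.u.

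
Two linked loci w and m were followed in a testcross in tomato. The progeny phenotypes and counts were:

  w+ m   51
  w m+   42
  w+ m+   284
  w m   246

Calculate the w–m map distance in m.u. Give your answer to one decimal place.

The two most frequent classes, w+ m+ (284) and w m (246), are the parental types, so the F1 was w+ m+ / w m.
The recombinant classes are w+ m and w m+: 51 + 42 = 93.
Recombination frequency = 93/623 = 0.1493 ≈ 14.9%, i.e. 14.9 m.u.

14.9 m.u.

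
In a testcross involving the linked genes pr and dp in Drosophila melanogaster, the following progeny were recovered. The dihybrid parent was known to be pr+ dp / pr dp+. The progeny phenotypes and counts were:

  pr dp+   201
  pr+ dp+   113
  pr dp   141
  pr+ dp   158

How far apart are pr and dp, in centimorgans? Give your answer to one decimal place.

41.4 centimorgans

The recombinant classes are pr+ dp+ and pr dp: 113 + 141 = 254.
Recombination frequency = 254/613 = 0.4144 ≈ 41.4%, i.e. 41.4 centimorgans.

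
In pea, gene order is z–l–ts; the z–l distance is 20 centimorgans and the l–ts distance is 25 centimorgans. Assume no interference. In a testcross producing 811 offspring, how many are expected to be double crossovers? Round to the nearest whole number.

41

Map distances give recombination frequencies of 0.200 and 0.250 for the two intervals.
With no interference, expected double-crossover frequency = 0.200 × 0.250 = 0.05000.
Expected number = 0.05000 × 811 = 40.55 ≈ 41.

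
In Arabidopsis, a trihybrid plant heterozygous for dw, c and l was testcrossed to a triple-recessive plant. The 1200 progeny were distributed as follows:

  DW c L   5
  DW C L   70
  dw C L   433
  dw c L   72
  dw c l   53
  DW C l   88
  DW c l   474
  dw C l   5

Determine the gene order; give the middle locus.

The two most frequent reciprocal classes, DW c l and dw C L, are the parental types, so the F1 was DW c l / dw C L.
The two rarest classes, DW c L and dw C l, are the double crossovers. Comparing them with the parentals, only the l allele has switched, so l is the middle locus and the order is c – l – dw.

l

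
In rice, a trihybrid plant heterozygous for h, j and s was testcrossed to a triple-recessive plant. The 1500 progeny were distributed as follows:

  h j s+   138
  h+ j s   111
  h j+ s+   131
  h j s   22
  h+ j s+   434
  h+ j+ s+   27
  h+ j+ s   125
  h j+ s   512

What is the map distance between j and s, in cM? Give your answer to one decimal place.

19.4 cM

The two most frequent reciprocal classes, h+ j s+ and h j+ s, are the parental types, so the F1 was h+ j s+ / h j+ s.
The two rarest classes, h+ j+ s+ and h j s, are the double crossovers. Comparing them with the parentals, only the j allele has switched, so j is the middle locus and the order is h – j – s.
Crossovers in the j–s interval produce the single-crossover classes h+ j s and h j+ s+ (111 + 131 = 242) plus the double crossovers (49).
RF(j–s) = (242 + 49) / 1500 = 291/1500 = 0.1940 → 19.4 cM.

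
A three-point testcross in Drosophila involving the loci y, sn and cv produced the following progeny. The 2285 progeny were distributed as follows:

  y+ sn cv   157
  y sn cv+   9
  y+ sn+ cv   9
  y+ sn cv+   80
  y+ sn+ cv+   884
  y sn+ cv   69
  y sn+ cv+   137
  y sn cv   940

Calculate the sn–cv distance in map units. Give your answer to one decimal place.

The two most frequent reciprocal classes, y+ sn+ cv+ and y sn cv, are the parental types, so the F1 was y+ sn+ cv+ / y sn cv.
The two rarest classes, y+ sn+ cv and y sn cv+, are the double crossovers. Comparing them with the parentals, only the cv allele has switched, so cv is the middle locus and the order is y – cv – sn.
Crossovers in the cv–sn interval produce the single-crossover classes y+ sn cv+ and y sn+ cv (80 + 69 = 149) plus the double crossovers (18).
RF(cv–sn) = (149 + 18) / 2285 = 167/2285 = 0.0731 → 7.3 map units.

7.3 map units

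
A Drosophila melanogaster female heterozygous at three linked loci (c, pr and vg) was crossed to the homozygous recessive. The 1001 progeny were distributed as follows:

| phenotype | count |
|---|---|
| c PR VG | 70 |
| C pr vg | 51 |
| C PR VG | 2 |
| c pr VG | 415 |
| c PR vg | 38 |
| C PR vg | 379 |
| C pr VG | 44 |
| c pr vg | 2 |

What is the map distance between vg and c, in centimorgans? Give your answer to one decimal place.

The two most frequent reciprocal classes, C PR vg and c pr VG, are the parental types, so the F1 was C PR vg / c pr VG.
The two rarest classes, C PR VG and c pr vg, are the double crossovers. Comparing them with the parentals, only the vg allele has switched, so vg is the middle locus and the order is c – vg – pr.
Crossovers in the c–vg interval produce the single-crossover classes c PR vg and C pr VG (38 + 44 = 82) plus the double crossovers (4).
RF(c–vg) = (82 + 4) / 1001 = 86/1001 = 0.0859 → 8.6 centimorgans.

8.6 centimorgans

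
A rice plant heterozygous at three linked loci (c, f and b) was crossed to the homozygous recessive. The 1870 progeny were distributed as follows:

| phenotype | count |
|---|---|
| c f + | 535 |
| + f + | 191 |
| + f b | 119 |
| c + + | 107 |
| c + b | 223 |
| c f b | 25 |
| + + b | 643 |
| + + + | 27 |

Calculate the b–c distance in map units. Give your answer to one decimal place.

24.9 map units

The two most frequent reciprocal classes, c f + and + + b, are the parental types, so the F1 was c f + / + + b.
The two rarest classes, c f b and + + +, are the double crossovers. Comparing them with the parentals, only the b allele has switched, so b is the middle locus and the order is c – b – f.
Crossovers in the c–b interval produce the single-crossover classes + f + and c + b (191 + 223 = 414) plus the double crossovers (52).
RF(c–b) = (414 + 52) / 1870 = 466/1870 = 0.2492 → 24.9 map units.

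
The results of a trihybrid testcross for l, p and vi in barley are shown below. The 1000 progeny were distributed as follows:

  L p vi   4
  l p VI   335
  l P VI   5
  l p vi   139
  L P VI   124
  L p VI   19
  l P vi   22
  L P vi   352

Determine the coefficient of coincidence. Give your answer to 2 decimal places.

0.66

The two most frequent reciprocal classes, l p VI and L P vi, are the parental types, so the F1 was l p VI / L P vi.
The two rarest classes, l P VI and L p vi, are the double crossovers. Comparing them with the parentals, only the p allele has switched, so p is the middle locus and the order is vi – p – l.
vi–p: (263 + 9)/1000 = 0.2720; p–l: (41 + 9)/1000 = 0.0500.
Expected DCO frequency = 0.2720 × 0.0500 ≈ 0.01360; observed = 9/1000 ≈ 0.00900.
Coefficient of coincidence = 0.00900/0.01360 ≈ 0.66.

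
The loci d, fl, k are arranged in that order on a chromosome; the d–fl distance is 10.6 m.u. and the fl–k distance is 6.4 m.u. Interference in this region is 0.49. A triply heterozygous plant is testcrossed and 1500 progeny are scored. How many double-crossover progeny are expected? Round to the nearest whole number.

5

Map distances give recombination frequencies of 0.106 and 0.064 for the two intervals.
With interference 0.49 (so coincidence = 0.51), expected double-crossover frequency = 0.106 × 0.064 × 0.51 = 0.00346.
Expected number = 0.00346 × 1500 = 5.19 ≈ 5.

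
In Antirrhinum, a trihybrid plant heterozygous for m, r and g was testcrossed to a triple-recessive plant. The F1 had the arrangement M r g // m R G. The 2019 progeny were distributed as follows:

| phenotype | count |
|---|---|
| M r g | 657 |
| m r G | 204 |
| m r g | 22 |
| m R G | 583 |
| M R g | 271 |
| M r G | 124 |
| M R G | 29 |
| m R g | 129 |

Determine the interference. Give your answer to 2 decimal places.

The two rarest classes, m r g and M R G, are the double crossovers. Comparing them with the parentals, only the m allele has switched, so m is the middle locus and the order is r – m – g.
r–m: (475 + 51)/2019 = 0.2605; m–g: (253 + 51)/2019 = 0.1506.
Expected DCO frequency = 0.2605 × 0.1506 ≈ 0.03923; observed = 51/2019 ≈ 0.02526.
Coefficient of coincidence = 0.02526/0.03923 ≈ 0.64; interference = 1 − 0.64 = 0.36.

0.36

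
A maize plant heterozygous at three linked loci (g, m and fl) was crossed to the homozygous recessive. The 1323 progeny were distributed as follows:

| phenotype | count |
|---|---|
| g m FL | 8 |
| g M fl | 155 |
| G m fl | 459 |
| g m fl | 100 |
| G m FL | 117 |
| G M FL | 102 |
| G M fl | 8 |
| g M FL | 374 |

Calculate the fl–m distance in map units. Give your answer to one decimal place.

21.8 map units

The two most frequent reciprocal classes, g M FL and G m fl, are the parental types, so the F1 was g M FL / G m fl.
The two rarest classes, g m FL and G M fl, are the double crossovers. Comparing them with the parentals, only the m allele has switched, so m is the middle locus and the order is g – m – fl.
Crossovers in the m–fl interval produce the single-crossover classes g M fl and G m FL (155 + 117 = 272) plus the double crossovers (16).
RF(m–fl) = (272 + 16) / 1323 = 288/1323 = 0.2177 → 21.8 map units.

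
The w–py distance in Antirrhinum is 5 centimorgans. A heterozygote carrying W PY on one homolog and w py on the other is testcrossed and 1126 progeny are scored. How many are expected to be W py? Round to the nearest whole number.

A map distance of 5 centimorgans corresponds to a recombination frequency of 0.050.
The F1 is W PY / w py, so W py is a recombinant gamete class with expected frequency r/2 = 0.050/2 = 0.0250.
Expected number = 0.0250 × 1126 = 28.15 ≈ 28.

28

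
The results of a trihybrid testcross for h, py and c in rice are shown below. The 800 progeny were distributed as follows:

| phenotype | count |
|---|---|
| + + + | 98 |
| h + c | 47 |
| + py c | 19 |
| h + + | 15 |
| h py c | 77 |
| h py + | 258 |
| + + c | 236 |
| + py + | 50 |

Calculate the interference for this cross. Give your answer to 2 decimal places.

The two most frequent reciprocal classes, + + c and h py +, are the parental types, so the F1 was + + c / h py +.
The two rarest classes, + py c and h + +, are the double crossovers. Comparing them with the parentals, only the py allele has switched, so py is the middle locus and the order is h – py – c.
h–py: (97 + 34)/800 = 0.1638; py–c: (175 + 34)/800 = 0.2612.
Expected DCO frequency = 0.1638 × 0.2612 ≈ 0.04278; observed = 34/800 ≈ 0.04250.
Coefficient of coincidence = 0.04250/0.04278 ≈ 0.99; interference = 1 − 0.99 = 0.01.

0.01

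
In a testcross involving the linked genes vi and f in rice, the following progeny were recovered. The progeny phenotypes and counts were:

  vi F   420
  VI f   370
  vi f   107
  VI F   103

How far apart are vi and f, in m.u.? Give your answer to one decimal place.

21.0 m.u.

The two most frequent classes, VI f (370) and vi F (420), are the parental types, so the F1 was VI f / vi F.
The recombinant classes are VI F and vi f: 103 + 107 = 210.
Recombination frequency = 210/1000 = 0.2100 ≈ 21.0%, i.e. 21.0 m.u.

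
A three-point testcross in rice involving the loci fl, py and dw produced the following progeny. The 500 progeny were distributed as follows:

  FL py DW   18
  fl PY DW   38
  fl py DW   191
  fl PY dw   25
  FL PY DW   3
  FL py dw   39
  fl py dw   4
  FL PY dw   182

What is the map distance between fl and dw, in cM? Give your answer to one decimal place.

10.0 cM

The two most frequent reciprocal classes, fl py DW and FL PY dw, are the parental types, so the F1 was fl py DW / FL PY dw.
The two rarest classes, fl py dw and FL PY DW, are the double crossovers. Comparing them with the parentals, only the dw allele has switched, so dw is the middle locus and the order is py – dw – fl.
Crossovers in the dw–fl interval produce the single-crossover classes FL py DW and fl PY dw (18 + 25 = 43) plus the double crossovers (7).
RF(dw–fl) = (43 + 7) / 500 = 50/500 = 0.1000 → 10.0 cM.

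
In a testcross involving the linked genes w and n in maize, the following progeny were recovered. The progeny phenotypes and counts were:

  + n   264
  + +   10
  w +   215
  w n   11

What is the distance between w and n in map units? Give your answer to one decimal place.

4.2 map units

The two most frequent classes, + n (264) and w + (215), are the parental types, so the F1 was + n / w +.
The recombinant classes are + + and w n: 10 + 11 = 21.
Recombination frequency = 21/500 = 0.0420 ≈ 4.2%, i.e. 4.2 map units.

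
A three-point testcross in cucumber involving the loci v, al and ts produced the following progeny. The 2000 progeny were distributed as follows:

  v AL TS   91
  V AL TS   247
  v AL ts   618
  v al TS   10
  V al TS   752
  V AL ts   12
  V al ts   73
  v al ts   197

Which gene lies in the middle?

v

The two most frequent reciprocal classes, V al TS and v AL ts, are the parental types, so the F1 was V al TS / v AL ts.
The two rarest classes, v al TS and V AL ts, are the double crossovers. Comparing them with the parentals, only the v allele has switched, so v is the middle locus and the order is al – v – ts.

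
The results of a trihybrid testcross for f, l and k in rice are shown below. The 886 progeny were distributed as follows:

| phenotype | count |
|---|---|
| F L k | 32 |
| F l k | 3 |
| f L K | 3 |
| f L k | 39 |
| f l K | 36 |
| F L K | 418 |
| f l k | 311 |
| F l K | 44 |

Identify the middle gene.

The two most frequent reciprocal classes, F L K and f l k, are the parental types, so the F1 was F L K / f l k.
The two rarest classes, f L K and F l k, are the double crossovers. Comparing them with the parentals, only the f allele has switched, so f is the middle locus and the order is k – f – l.

f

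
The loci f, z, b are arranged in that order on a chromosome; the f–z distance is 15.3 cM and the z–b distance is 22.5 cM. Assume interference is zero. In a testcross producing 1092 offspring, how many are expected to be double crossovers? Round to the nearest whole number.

38

Map distances give recombination frequencies of 0.153 and 0.225 for the two intervals.
With no interference, expected double-crossover frequency = 0.153 × 0.225 = 0.03442.
Expected number = 0.03442 × 1092 = 37.59 ≈ 38.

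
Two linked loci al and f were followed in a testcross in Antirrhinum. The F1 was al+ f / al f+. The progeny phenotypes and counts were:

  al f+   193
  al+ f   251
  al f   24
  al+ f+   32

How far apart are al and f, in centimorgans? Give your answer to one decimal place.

The recombinant classes are al+ f+ and al f: 32 + 24 = 56.
Recombination frequency = 56/500 = 0.1120 ≈ 11.2%, i.e. 11.2 centimorgans.

11.2 centimorgans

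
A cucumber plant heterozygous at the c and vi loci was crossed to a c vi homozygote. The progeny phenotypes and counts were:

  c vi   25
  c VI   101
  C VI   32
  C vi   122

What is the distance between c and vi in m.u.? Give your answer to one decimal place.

The two most frequent classes, C vi (122) and c VI (101), are the parental types, so the F1 was C vi / c VI.
The recombinant classes are C VI and c vi: 32 + 25 = 57.
Recombination frequency = 57/280 = 0.2036 ≈ 20.4%, i.e. 20.4 m.u.

20.4 m.u.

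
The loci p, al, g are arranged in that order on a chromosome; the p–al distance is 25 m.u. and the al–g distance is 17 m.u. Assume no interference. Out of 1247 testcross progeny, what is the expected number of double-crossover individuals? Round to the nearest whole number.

53

Map distances give recombination frequencies of 0.250 and 0.170 for the two intervals.
With no interference, expected double-crossover frequency = 0.250 × 0.170 = 0.04250.
Expected number = 0.04250 × 1247 = 53.00 ≈ 53.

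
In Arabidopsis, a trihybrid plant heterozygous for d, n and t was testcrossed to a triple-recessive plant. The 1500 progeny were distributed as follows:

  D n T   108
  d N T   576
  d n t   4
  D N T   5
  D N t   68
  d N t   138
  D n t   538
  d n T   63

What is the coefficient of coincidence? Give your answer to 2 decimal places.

The two most frequent reciprocal classes, d N T and D n t, are the parental types, so the F1 was d N T / D n t.
The two rarest classes, D N T and d n t, are the double crossovers. Comparing them with the parentals, only the d allele has switched, so d is the middle locus and the order is n – d – t.
n–d: (131 + 9)/1500 = 0.0933; d–t: (246 + 9)/1500 = 0.1700.
Expected DCO frequency = 0.0933 × 0.1700 ≈ 0.01586; observed = 9/1500 ≈ 0.00600.
Coefficient of coincidence = 0.00600/0.01586 ≈ 0.38.

0.38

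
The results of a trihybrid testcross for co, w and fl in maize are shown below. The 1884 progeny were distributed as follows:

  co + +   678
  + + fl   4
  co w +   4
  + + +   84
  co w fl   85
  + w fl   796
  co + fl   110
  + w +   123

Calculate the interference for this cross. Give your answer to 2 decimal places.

The two most frequent reciprocal classes, co + + and + w fl, are the parental types, so the F1 was co + + / + w fl.
The two rarest classes, co w + and + + fl, are the double crossovers. Comparing them with the parentals, only the w allele has switched, so w is the middle locus and the order is fl – w – co.
fl–w: (233 + 8)/1884 = 0.1279; w–co: (169 + 8)/1884 = 0.0939.
Expected DCO frequency = 0.1279 × 0.0939 ≈ 0.01201; observed = 8/1884 ≈ 0.00425.
Coefficient of coincidence = 0.00425/0.01201 ≈ 0.35; interference = 1 − 0.35 = 0.65.

0.65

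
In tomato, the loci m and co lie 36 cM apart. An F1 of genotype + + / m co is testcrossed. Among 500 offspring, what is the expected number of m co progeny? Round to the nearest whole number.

160

A map distance of 36 cM corresponds to a recombination frequency of 0.360.
The F1 is + + / m co, so m co is a parental gamete class with expected frequency (1 − r)/2 = 0.640/2 = 0.3200.
Expected number = 0.3200 × 500 = 160.00 ≈ 160.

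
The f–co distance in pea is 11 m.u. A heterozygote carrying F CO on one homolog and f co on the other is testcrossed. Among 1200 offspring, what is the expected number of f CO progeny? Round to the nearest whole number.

A map distance of 11 m.u. corresponds to a recombination frequency of 0.110.
The F1 is F CO / f co, so f CO is a recombinant gamete class with expected frequency r/2 = 0.110/2 = 0.0550.
Expected number = 0.0550 × 1200 = 66.00 ≈ 66.

66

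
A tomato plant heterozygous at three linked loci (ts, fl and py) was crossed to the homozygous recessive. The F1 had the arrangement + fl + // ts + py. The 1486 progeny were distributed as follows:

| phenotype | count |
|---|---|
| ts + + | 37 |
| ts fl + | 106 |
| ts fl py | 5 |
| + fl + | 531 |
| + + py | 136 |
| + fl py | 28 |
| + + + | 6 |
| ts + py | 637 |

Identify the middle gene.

The two rarest classes, + + + and ts fl py, are the double crossovers. Comparing them with the parentals, only the fl allele has switched, so fl is the middle locus and the order is ts – fl – py.

fl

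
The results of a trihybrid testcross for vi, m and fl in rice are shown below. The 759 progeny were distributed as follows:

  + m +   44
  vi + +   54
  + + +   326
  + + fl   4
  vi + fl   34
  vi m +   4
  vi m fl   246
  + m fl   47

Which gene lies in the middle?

The two most frequent reciprocal classes, vi m fl and + + +, are the parental types, so the F1 was vi m fl / + + +.
The two rarest classes, vi m + and + + fl, are the double crossovers. Comparing them with the parentals, only the fl allele has switched, so fl is the middle locus and the order is vi – fl – m.

fl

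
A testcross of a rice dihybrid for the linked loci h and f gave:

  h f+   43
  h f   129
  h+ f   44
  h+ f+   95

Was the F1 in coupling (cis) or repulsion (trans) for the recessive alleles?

The two most frequent classes are h+ f+ (95) and h f (129); these are the parental (non-recombinant) types.
So the F1 carried h+ f+ on one chromosome and h f on the other — the recessive alleles are on the same chromosome (cis / coupling).

cis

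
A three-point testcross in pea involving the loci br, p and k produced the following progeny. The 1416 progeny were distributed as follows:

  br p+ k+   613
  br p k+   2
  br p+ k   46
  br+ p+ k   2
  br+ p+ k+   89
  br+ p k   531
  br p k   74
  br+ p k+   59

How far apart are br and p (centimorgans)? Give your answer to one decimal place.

The two most frequent reciprocal classes, br p+ k+ and br+ p k, are the parental types, so the F1 was br p+ k+ / br+ p k.
The two rarest classes, br p k+ and br+ p+ k, are the double crossovers. Comparing them with the parentals, only the p allele has switched, so p is the middle locus and the order is k – p – br.
Crossovers in the p–br interval produce the single-crossover classes br+ p+ k+ and br p k (89 + 74 = 163) plus the double crossovers (4).
RF(p–br) = (163 + 4) / 1416 = 167/1416 = 0.1179 → 11.8 centimorgans.

11.8 centimorgans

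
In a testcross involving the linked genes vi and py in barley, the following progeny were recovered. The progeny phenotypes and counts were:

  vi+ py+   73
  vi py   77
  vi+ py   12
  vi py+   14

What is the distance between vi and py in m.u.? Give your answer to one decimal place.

The two most frequent classes, vi+ py+ (73) and vi py (77), are the parental types, so the F1 was vi+ py+ / vi py.
The recombinant classes are vi+ py and vi py+: 12 + 14 = 26.
Recombination frequency = 26/176 = 0.1477 ≈ 14.8%, i.e. 14.8 m.u.

14.8 m.u.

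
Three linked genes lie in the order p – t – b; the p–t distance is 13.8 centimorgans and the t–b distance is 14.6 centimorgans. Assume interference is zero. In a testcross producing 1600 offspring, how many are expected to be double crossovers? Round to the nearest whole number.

32

Map distances give recombination frequencies of 0.138 and 0.146 for the two intervals.
With no interference, expected double-crossover frequency = 0.138 × 0.146 = 0.02015.
Expected number = 0.02015 × 1600 = 32.24 ≈ 32.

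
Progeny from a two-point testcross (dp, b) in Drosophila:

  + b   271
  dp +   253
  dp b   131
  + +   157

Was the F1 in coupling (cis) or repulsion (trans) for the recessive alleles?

trans

The two most frequent classes are + b (271) and dp + (253); these are the parental (non-recombinant) types.
So the F1 carried + b on one chromosome and dp + on the other — the recessive alleles are on opposite chromosomes (trans / repulsion).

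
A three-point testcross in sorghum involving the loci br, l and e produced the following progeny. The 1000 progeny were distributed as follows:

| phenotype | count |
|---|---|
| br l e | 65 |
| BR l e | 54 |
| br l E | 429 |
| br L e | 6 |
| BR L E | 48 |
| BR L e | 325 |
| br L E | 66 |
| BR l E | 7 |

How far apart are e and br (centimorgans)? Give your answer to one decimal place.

The two most frequent reciprocal classes, BR L e and br l E, are the parental types, so the F1 was BR L e / br l E.
The two rarest classes, br L e and BR l E, are the double crossovers. Comparing them with the parentals, only the br allele has switched, so br is the middle locus and the order is e – br – l.
Crossovers in the e–br interval produce the single-crossover classes BR L E and br l e (48 + 65 = 113) plus the double crossovers (13).
RF(e–br) = (113 + 13) / 1000 = 126/1000 = 0.1260 → 12.6 centimorgans.

12.6 centimorgans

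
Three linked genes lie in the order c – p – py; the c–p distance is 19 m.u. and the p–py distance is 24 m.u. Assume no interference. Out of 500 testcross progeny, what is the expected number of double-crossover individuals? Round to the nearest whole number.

Map distances give recombination frequencies of 0.190 and 0.240 for the two intervals.
With no interference, expected double-crossover frequency = 0.190 × 0.240 = 0.04560.
Expected number = 0.04560 × 500 = 22.80 ≈ 23.

23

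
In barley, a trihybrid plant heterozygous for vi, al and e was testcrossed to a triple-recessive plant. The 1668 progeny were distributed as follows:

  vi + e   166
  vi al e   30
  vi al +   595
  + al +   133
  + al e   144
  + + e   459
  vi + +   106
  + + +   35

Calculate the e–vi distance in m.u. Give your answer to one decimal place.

21.8 m.u.

The two most frequent reciprocal classes, + + e and vi al +, are the parental types, so the F1 was + + e / vi al +.
The two rarest classes, + + + and vi al e, are the double crossovers. Comparing them with the parentals, only the e allele has switched, so e is the middle locus and the order is al – e – vi.
Crossovers in the e–vi interval produce the single-crossover classes vi + e and + al + (166 + 133 = 299) plus the double crossovers (65).
RF(e–vi) = (299 + 65) / 1668 = 364/1668 = 0.2182 → 21.8 m.u.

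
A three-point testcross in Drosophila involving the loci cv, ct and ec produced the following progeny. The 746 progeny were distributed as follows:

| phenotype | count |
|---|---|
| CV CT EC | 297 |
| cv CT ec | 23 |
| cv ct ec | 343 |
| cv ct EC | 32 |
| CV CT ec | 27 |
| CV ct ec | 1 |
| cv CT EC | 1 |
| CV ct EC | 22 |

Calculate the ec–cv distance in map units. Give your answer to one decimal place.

The two most frequent reciprocal classes, cv ct ec and CV CT EC, are the parental types, so the F1 was cv ct ec / CV CT EC.
The two rarest classes, CV ct ec and cv CT EC, are the double crossovers. Comparing them with the parentals, only the cv allele has switched, so cv is the middle locus and the order is ct – cv – ec.
Crossovers in the cv–ec interval produce the single-crossover classes cv ct EC and CV CT ec (32 + 27 = 59) plus the double crossovers (2).
RF(cv–ec) = (59 + 2) / 746 = 61/746 = 0.0818 → 8.2 map units.

8.2 map units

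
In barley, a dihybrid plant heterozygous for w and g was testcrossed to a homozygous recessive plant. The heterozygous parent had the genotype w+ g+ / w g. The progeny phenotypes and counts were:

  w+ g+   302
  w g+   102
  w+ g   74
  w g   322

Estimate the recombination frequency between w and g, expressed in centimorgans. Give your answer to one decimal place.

22.0 centimorgans

The recombinant classes are w+ g and w g+: 74 + 102 = 176.
Recombination frequency = 176/800 = 0.2200 ≈ 22.0%, i.e. 22.0 centimorgans.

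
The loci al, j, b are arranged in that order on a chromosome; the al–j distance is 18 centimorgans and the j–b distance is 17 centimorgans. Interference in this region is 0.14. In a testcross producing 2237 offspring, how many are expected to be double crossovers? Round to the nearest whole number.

Map distances give recombination frequencies of 0.180 and 0.170 for the two intervals.
With interference 0.14 (so coincidence = 0.86), expected double-crossover frequency = 0.180 × 0.170 × 0.86 = 0.02632.
Expected number = 0.02632 × 2237 = 58.87 ≈ 59.

59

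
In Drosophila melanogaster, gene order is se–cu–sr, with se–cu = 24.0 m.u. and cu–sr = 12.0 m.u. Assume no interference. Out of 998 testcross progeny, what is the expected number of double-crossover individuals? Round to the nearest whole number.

Map distances give recombination frequencies of 0.240 and 0.120 for the two intervals.
With no interference, expected double-crossover frequency = 0.240 × 0.120 = 0.02880.
Expected number = 0.02880 × 998 = 28.74 ≈ 29.

29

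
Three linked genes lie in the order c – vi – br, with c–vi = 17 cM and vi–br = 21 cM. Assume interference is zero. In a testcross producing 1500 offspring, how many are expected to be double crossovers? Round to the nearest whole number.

Map distances give recombination frequencies of 0.170 and 0.210 for the two intervals.
With no interference, expected double-crossover frequency = 0.170 × 0.210 = 0.03570.
Expected number = 0.03570 × 1500 = 53.55 ≈ 54.

54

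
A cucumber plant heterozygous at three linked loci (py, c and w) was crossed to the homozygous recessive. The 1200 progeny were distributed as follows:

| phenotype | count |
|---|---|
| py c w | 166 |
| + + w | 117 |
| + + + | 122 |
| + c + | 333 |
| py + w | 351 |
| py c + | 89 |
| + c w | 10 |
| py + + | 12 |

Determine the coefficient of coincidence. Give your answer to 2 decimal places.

0.37

The two most frequent reciprocal classes, py + w and + c +, are the parental types, so the F1 was py + w / + c +.
The two rarest classes, py + + and + c w, are the double crossovers. Comparing them with the parentals, only the w allele has switched, so w is the middle locus and the order is c – w – py.
c–w: (288 + 22)/1200 = 0.2583; w–py: (206 + 22)/1200 = 0.1900.
Expected DCO frequency = 0.2583 × 0.1900 ≈ 0.04908; observed = 22/1200 ≈ 0.01833.
Coefficient of coincidence = 0.01833/0.04908 ≈ 0.37.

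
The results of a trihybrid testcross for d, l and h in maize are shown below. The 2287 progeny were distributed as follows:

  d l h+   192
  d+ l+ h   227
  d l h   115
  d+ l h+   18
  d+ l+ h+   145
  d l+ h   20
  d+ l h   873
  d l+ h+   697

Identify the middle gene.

The two most frequent reciprocal classes, d l+ h+ and d+ l h, are the parental types, so the F1 was d l+ h+ / d+ l h.
The two rarest classes, d l+ h and d+ l h+, are the double crossovers. Comparing them with the parentals, only the h allele has switched, so h is the middle locus and the order is l – h – d.

h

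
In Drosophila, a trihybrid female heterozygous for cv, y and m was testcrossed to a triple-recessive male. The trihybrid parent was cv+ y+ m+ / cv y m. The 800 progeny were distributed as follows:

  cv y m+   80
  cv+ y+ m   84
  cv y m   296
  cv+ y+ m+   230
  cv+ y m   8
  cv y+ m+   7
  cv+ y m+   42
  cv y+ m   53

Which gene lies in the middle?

cv

The two rarest classes, cv y+ m+ and cv+ y m, are the double crossovers. Comparing them with the parentals, only the cv allele has switched, so cv is the middle locus and the order is y – cv – m.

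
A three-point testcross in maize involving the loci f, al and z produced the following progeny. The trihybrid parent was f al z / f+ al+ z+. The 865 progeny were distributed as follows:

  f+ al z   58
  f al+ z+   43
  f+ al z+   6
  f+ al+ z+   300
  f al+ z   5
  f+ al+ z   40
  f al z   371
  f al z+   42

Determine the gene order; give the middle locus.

al

The two rarest classes, f al+ z and f+ al z+, are the double crossovers. Comparing them with the parentals, only the al allele has switched, so al is the middle locus and the order is f – al – z.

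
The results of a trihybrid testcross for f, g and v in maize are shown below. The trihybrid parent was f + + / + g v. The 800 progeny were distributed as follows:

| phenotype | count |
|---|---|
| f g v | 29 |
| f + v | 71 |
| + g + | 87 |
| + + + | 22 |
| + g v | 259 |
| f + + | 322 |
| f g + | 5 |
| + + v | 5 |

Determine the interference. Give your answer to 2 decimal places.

The two rarest classes, f g + and + + v, are the double crossovers. Comparing them with the parentals, only the g allele has switched, so g is the middle locus and the order is v – g – f.
v–g: (158 + 10)/800 = 0.2100; g–f: (51 + 10)/800 = 0.0762.
Expected DCO frequency = 0.2100 × 0.0762 ≈ 0.01600; observed = 10/800 ≈ 0.01250.
Coefficient of coincidence = 0.01250/0.01600 ≈ 0.78; interference = 1 − 0.78 = 0.22.

0.22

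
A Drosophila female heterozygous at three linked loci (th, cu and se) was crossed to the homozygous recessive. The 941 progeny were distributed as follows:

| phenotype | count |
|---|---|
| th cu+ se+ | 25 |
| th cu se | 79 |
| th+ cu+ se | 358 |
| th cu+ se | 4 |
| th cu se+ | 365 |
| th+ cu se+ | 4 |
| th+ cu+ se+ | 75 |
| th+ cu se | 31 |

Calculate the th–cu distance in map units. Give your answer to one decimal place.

The two most frequent reciprocal classes, th cu se+ and th+ cu+ se, are the parental types, so the F1 was th cu se+ / th+ cu+ se.
The two rarest classes, th+ cu se+ and th cu+ se, are the double crossovers. Comparing them with the parentals, only the th allele has switched, so th is the middle locus and the order is cu – th – se.
Crossovers in the cu–th interval produce the single-crossover classes th cu+ se+ and th+ cu se (25 + 31 = 56) plus the double crossovers (8).
RF(cu–th) = (56 + 8) / 941 = 64/941 = 0.0680 → 6.8 map units.

6.8 map units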